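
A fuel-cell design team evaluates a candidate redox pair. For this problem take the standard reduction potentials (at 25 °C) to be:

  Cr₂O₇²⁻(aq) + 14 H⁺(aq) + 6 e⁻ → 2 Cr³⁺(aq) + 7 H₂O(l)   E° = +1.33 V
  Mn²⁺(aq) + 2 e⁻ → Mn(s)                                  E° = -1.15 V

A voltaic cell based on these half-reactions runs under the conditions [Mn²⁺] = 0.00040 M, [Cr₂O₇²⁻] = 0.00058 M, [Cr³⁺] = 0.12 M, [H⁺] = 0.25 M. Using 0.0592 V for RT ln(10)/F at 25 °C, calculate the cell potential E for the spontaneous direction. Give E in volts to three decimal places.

+2.484 V

Cr₂O₇²⁻/Cr³⁺ is the cathode (higher E°), Mn²⁺/Mn the anode: E°cell = +1.33 − (-1.15) = +2.48 V, n = 6.
Overall: Cr₂O₇²⁻(aq) + 14 H⁺(aq) + 3 Mn(s) → 2 Cr³⁺(aq) + 7 H₂O(l) + 3 Mn²⁺(aq)
Q = [Cr³⁺]^2·[Mn²⁺]^3 / ([Cr₂O₇²⁻]·[H⁺]^14); log Q = -0.370.
E = E° − (0.0592/n) log Q = +2.48 − (0.0592/6)(-0.370) = +2.484 V.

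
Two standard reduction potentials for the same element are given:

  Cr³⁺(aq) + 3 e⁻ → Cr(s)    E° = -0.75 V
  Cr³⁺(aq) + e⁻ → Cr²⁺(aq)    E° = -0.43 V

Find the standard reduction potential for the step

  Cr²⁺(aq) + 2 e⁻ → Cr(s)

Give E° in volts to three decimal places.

Sequential free energies add, so n₃E°₃ = n₁E°₁ + n₂E°₂.
With n₃ = 3, and the known step contributing 1×(-0.43) V, the unknown satisfies 2·E° = 3×(-0.75) − 1×(-0.43) = -1.820.
E° = -1.820 / 2 = -0.910 V.

-0.910 V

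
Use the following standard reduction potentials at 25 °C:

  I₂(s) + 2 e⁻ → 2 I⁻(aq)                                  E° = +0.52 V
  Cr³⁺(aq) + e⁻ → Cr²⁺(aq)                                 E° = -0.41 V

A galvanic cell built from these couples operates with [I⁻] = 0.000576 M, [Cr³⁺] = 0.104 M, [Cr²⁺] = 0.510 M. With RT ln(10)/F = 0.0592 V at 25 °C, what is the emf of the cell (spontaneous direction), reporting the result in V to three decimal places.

+1.163 V

I₂/I⁻ is the cathode (higher E°), Cr³⁺/Cr²⁺ the anode: E°cell = +0.52 − (-0.41) = +0.93 V, n = 2.
Overall: I₂(s) + 2 Cr²⁺(aq) → 2 I⁻(aq) + 2 Cr³⁺(aq)
Q = [I⁻]^2·[Cr³⁺]^2 / ([Cr²⁺]^2); log Q = -7.860.
E = E° − (0.0592/n) log Q = +0.93 − (0.0592/2)(-7.860) = +1.163 V.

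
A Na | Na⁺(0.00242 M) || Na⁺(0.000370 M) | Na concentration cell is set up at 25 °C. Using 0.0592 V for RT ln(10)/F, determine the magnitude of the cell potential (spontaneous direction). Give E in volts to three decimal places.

For a concentration cell E°cell = 0. The 0.00242 M side is the cathode (reduction is favoured where [Na⁺] is higher).
With n = 1, E = −(0.0592/1) log([Na⁺]ₐₙ/[Na⁺]꜀ₐₜ) = −(0.0592/1) log(0.00037/0.00242) = −(0.0592/1)(-0.816) = +0.048 V.

+0.048 V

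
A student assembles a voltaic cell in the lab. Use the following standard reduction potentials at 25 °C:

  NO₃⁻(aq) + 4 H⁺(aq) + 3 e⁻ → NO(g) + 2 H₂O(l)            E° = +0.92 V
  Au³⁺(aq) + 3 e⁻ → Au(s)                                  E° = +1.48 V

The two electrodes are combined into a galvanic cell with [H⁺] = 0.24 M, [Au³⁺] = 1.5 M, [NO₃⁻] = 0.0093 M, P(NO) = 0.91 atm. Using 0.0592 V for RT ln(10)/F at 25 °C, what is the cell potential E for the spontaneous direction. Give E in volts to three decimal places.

Au³⁺/Au is the cathode (higher E°), NO₃⁻/NO the anode: E°cell = +1.48 − (+0.92) = +0.56 V, n = 3.
Overall: Au³⁺(aq) + NO(g) + 2 H₂O(l) → Au(s) + NO₃⁻(aq) + 4 H⁺(aq)
Q = [NO₃⁻]·[H⁺]^4 / ([Au³⁺]·P(NO)); log Q = -4.646.
E = E° − (0.0592/n) log Q = +0.56 − (0.0592/3)(-4.646) = +0.652 V.

+0.652 V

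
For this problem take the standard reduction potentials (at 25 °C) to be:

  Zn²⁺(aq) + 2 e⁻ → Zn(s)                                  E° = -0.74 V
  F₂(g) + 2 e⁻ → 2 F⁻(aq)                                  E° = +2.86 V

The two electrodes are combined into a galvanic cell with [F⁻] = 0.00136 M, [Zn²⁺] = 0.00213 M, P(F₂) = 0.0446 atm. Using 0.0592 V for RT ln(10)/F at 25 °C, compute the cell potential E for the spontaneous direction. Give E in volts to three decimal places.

+3.809 V

F₂/F⁻ is the cathode (higher E°), Zn²⁺/Zn the anode: E°cell = +2.86 − (-0.74) = +3.60 V, n = 2.
Overall: F₂(g) + Zn(s) → 2 F⁻(aq) + Zn²⁺(aq)
Q = [F⁻]^2·[Zn²⁺] / (P(F₂)); log Q = -7.054.
E = E° − (0.0592/n) log Q = +3.60 − (0.0592/2)(-7.054) = +3.809 V.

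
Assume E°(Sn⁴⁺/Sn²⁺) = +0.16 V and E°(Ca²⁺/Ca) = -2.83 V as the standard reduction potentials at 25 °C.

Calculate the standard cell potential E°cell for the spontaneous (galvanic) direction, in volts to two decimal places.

The Sn⁴⁺/Sn²⁺ couple has the higher reduction potential, so it is the cathode; Ca²⁺/Ca is oxidised at the anode.
E°cell = E°(cathode) − E°(anode) = (+0.16) − (-2.83) = +2.99 V.
Since E°cell > 0, the reaction is spontaneous under standard conditions.

+2.99 V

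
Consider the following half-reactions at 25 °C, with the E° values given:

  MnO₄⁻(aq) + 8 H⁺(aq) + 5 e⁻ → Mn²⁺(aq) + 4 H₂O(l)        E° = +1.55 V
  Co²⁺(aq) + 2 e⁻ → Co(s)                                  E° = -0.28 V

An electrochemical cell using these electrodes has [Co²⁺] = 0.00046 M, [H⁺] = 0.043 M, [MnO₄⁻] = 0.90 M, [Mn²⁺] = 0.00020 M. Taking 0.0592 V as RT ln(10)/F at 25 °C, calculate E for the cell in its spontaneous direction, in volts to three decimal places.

+1.843 V

MnO₄⁻/Mn²⁺ is the cathode (higher E°), Co²⁺/Co the anode: E°cell = +1.55 − (-0.28) = +1.83 V, n = 10.
Overall: 2 MnO₄⁻(aq) + 16 H⁺(aq) + 5 Co(s) → 2 Mn²⁺(aq) + 8 H₂O(l) + 5 Co²⁺(aq)
Q = [Mn²⁺]^2·[Co²⁺]^5 / ([MnO₄⁻]^2·[H⁺]^16); log Q = -2.128.
E = E° − (0.0592/n) log Q = +1.83 − (0.0592/10)(-2.128) = +1.843 V.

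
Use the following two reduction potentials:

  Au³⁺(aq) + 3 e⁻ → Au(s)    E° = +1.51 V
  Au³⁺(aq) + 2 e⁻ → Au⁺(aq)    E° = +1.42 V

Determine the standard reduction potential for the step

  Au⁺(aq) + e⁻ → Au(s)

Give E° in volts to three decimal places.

+1.690 V

Sequential free energies add, so n₃E°₃ = n₁E°₁ + n₂E°₂.
With n₃ = 3, and the known step contributing 2×(+1.42) V, the unknown satisfies 1·E° = 3×(+1.51) − 2×(+1.42) = +1.690.
E° = +1.690 / 1 = +1.690 V.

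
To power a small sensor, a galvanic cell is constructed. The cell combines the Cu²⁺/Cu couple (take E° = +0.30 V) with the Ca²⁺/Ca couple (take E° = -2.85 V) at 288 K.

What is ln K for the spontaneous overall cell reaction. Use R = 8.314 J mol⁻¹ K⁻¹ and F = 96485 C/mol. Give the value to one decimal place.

Cathode: Cu²⁺/Cu; anode: Ca²⁺/Ca. E°cell = (+0.30) − (-2.85) = +3.15 V, with n = 2.
ΔG° = −nFE° = −RT ln K, so ln K = nFE°/(RT) = (2)(96485)(+3.15) / ((8.314)(288)) = 253.862.

253.9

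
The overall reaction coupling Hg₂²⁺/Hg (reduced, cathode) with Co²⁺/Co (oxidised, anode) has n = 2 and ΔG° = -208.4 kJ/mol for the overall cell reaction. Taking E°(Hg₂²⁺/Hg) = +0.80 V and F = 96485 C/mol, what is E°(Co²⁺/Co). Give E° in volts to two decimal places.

-0.28 V

E°cell = −ΔG°/(nF) = −(-208.4×10³)/((2)(96485)) = +1.080 V.
Since Hg₂²⁺/Hg is the cathode and Co²⁺/Co the anode, E°cell = E°(Hg₂²⁺/Hg) − E°(Co²⁺/Co).
So E°(Co²⁺/Co) = E°(Hg₂²⁺/Hg) − E°cell = (+0.80) − (+1.080) = -0.28 V.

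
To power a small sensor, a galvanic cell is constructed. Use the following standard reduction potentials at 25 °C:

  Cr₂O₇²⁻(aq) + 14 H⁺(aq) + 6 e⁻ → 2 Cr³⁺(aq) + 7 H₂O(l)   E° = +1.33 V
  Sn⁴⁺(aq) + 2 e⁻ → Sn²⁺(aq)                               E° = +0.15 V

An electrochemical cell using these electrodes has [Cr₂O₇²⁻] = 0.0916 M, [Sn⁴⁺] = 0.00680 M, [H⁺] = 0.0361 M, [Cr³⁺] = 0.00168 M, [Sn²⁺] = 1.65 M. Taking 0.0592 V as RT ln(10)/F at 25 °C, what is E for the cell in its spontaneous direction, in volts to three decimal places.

Cr₂O₇²⁻/Cr³⁺ is the cathode (higher E°), Sn⁴⁺/Sn²⁺ the anode: E°cell = +1.33 − (+0.15) = +1.18 V, n = 6.
Overall: Cr₂O₇²⁻(aq) + 14 H⁺(aq) + 3 Sn²⁺(aq) → 2 Cr³⁺(aq) + 7 H₂O(l) + 3 Sn⁴⁺(aq)
Q = [Cr³⁺]^2·[Sn⁴⁺]^3 / ([Cr₂O₇²⁻]·[H⁺]^14·[Sn²⁺]^3); log Q = 8.529.
E = E° − (0.0592/n) log Q = +1.18 − (0.0592/6)(8.529) = +1.096 V.

+1.096 V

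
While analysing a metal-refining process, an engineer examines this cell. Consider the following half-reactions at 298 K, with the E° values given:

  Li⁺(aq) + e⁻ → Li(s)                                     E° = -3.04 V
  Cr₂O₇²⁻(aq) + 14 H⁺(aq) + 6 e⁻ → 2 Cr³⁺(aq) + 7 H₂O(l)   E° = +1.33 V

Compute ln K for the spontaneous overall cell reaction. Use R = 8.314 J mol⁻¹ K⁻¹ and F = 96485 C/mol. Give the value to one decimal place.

1021.1

Cathode: Cr₂O₇²⁻/Cr³⁺; anode: Li⁺/Li. E°cell = (+1.33) − (-3.04) = +4.37 V, with n = 6.
ΔG° = −nFE° = −RT ln K, so ln K = nFE°/(RT) = (6)(96485)(+4.37) / ((8.314)(298)) = 1021.095.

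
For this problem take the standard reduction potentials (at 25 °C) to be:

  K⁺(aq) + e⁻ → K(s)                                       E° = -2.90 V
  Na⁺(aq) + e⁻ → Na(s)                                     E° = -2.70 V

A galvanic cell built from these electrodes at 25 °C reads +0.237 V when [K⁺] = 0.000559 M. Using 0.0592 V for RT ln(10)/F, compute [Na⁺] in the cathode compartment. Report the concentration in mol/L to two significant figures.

Na⁺/Na is the cathode, K⁺/K the anode: E°cell = +0.20 V, n = 1.
Overall reaction: Na⁺(aq) + K(s) → Na(s) + K⁺(aq); Q = [K⁺]^1/[Na⁺]^1.
From E = E° − (0.0592/n) log Q: log Q = (E° − E)·n/0.0592 = (+0.20 − (+0.237))·1/0.0592 = -0.6250.
So 1·log[Na⁺] = 1·log(0.000559) − log Q = -3.2526 − (-0.6250) = -2.6276; [Na⁺] = 10^(-2.6276) ≈ 0.0024 M.

0.0024 M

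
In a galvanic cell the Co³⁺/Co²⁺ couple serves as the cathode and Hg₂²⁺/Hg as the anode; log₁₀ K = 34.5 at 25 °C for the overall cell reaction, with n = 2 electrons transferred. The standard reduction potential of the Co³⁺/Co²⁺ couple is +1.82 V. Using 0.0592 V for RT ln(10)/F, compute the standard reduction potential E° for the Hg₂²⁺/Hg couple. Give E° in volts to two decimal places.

+0.80 V

E°cell = (0.0592/n)·log K = (0.0592/2)(34.5) = +1.021 V.
Since Co³⁺/Co²⁺ is the cathode and Hg₂²⁺/Hg the anode, E°cell = E°(Co³⁺/Co²⁺) − E°(Hg₂²⁺/Hg).
So E°(Hg₂²⁺/Hg) = E°(Co³⁺/Co²⁺) − E°cell = (+1.82) − (+1.021) = +0.80 V.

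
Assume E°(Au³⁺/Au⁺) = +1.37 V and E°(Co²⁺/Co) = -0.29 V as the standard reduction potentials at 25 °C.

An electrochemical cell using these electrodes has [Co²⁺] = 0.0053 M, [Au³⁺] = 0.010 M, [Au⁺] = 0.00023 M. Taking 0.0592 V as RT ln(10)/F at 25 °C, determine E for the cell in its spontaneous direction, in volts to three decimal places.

+1.776 V

Au³⁺/Au⁺ is the cathode (higher E°), Co²⁺/Co the anode: E°cell = +1.37 − (-0.29) = +1.66 V, n = 2.
Overall: Au³⁺(aq) + Co(s) → Au⁺(aq) + Co²⁺(aq)
Q = [Au⁺]·[Co²⁺] / ([Au³⁺]); log Q = -3.914.
E = E° − (0.0592/n) log Q = +1.66 − (0.0592/2)(-3.914) = +1.776 V.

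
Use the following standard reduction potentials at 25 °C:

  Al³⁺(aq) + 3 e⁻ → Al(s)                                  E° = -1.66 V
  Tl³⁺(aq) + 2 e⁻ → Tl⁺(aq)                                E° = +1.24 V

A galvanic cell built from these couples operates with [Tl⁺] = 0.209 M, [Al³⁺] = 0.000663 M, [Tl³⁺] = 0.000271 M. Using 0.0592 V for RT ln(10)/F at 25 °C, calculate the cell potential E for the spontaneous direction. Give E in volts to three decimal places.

+2.877 V

Tl³⁺/Tl⁺ is the cathode (higher E°), Al³⁺/Al the anode: E°cell = +1.24 − (-1.66) = +2.90 V, n = 6.
Overall: 3 Tl³⁺(aq) + 2 Al(s) → 3 Tl⁺(aq) + 2 Al³⁺(aq)
Q = [Tl⁺]^3·[Al³⁺]^2 / ([Tl³⁺]^3); log Q = 2.305.
E = E° − (0.0592/n) log Q = +2.90 − (0.0592/6)(2.305) = +2.877 V.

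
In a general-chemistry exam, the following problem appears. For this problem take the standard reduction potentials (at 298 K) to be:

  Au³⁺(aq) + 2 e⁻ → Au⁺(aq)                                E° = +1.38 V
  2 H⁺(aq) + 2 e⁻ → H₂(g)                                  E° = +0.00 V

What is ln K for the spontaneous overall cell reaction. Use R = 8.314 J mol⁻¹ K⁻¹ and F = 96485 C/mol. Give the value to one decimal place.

Cathode: Au³⁺/Au⁺; anode: H⁺/H₂. E°cell = (+1.38) − (+0.00) = +1.38 V, with n = 2.
ΔG° = −nFE° = −RT ln K, so ln K = nFE°/(RT) = (2)(96485)(+1.38) / ((8.314)(298)) = 107.484.

107.5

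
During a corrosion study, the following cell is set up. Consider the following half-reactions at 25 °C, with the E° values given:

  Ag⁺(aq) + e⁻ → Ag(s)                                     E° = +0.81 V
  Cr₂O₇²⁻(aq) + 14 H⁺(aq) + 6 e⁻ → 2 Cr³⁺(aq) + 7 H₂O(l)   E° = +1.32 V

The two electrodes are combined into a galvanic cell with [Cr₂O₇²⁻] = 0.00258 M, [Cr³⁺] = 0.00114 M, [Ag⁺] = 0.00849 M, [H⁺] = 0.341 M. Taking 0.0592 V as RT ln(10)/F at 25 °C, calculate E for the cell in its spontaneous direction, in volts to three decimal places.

Cr₂O₇²⁻/Cr³⁺ is the cathode (higher E°), Ag⁺/Ag the anode: E°cell = +1.32 − (+0.81) = +0.51 V, n = 6.
Overall: Cr₂O₇²⁻(aq) + 14 H⁺(aq) + 6 Ag(s) → 2 Cr³⁺(aq) + 7 H₂O(l) + 6 Ag⁺(aq)
Q = [Cr³⁺]^2·[Ag⁺]^6 / ([Cr₂O₇²⁻]·[H⁺]^14); log Q = -9.183.
E = E° − (0.0592/n) log Q = +0.51 − (0.0592/6)(-9.183) = +0.601 V.

+0.601 V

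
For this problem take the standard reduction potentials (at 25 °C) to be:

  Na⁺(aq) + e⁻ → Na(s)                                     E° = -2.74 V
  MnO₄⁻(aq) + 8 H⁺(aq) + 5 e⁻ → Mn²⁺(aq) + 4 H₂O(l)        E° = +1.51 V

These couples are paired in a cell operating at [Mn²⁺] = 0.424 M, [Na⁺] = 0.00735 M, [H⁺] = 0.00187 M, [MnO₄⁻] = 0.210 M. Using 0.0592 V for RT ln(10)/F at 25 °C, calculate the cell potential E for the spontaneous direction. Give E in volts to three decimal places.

+4.114 V

MnO₄⁻/Mn²⁺ is the cathode (higher E°), Na⁺/Na the anode: E°cell = +1.51 − (-2.74) = +4.25 V, n = 5.
Overall: MnO₄⁻(aq) + 8 H⁺(aq) + 5 Na(s) → Mn²⁺(aq) + 4 H₂O(l) + 5 Na⁺(aq)
Q = [Mn²⁺]·[Na⁺]^5 / ([MnO₄⁻]·[H⁺]^8); log Q = 11.462.
E = E° − (0.0592/n) log Q = +4.25 − (0.0592/5)(11.462) = +4.114 V.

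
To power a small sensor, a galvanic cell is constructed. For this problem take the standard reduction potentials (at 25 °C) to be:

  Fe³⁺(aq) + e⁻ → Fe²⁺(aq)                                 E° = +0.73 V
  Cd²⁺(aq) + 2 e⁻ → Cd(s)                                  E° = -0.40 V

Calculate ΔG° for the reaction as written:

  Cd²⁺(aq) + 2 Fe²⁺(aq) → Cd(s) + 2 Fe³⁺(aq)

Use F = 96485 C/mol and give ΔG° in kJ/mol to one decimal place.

+218.1 kJ/mol

As written, Cd²⁺/Cd is reduced (cathode) and Fe³⁺/Fe²⁺ is oxidised (anode), so E°cell = (-0.40) − (+0.73) = -1.13 V.
Balancing electrons gives n = 2.
ΔG° = −nFE° = −(2)(96485)(-1.13) = 218,056 J = +218.1 kJ/mol.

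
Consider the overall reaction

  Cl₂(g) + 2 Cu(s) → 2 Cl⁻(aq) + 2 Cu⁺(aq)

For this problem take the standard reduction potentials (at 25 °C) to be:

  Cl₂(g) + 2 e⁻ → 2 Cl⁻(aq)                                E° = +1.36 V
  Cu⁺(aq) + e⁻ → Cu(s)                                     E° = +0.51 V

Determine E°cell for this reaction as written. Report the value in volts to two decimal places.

+0.85 V

The Cl₂/Cl⁻ couple has the higher reduction potential, so it is the cathode; Cu⁺/Cu is oxidised at the anode.
E°cell = E°(cathode) − E°(anode) = (+1.36) − (+0.51) = +0.85 V.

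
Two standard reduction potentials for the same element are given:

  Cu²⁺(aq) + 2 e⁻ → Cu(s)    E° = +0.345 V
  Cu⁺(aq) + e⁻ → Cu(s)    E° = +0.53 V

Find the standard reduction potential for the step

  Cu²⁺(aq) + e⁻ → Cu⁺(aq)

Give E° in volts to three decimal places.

+0.160 V

Sequential free energies add, so n₃E°₃ = n₁E°₁ + n₂E°₂.
With n₃ = 2, and the known step contributing 1×(+0.53) V, the unknown satisfies 1·E° = 2×(+0.345) − 1×(+0.53) = +0.160.
E° = +0.160 / 1 = +0.160 V.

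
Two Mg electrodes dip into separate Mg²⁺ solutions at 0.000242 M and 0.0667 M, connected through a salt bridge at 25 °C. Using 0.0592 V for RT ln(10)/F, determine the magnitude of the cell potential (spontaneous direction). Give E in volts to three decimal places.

For a concentration cell E°cell = 0. The 0.0667 M side is the cathode (reduction is favoured where [Mg²⁺] is higher).
With n = 2, E = −(0.0592/2) log([Mg²⁺]ₐₙ/[Mg²⁺]꜀ₐₜ) = −(0.0592/2) log(0.000242/0.0667) = −(0.0592/2)(-2.440) = +0.072 V.

+0.072 V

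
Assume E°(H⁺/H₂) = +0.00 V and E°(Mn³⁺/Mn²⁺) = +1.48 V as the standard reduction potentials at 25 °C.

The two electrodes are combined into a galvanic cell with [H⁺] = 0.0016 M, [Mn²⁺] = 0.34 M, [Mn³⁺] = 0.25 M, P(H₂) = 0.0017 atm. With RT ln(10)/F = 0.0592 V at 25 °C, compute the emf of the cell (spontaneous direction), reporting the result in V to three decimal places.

+1.556 V

Mn³⁺/Mn²⁺ is the cathode (higher E°), H⁺/H₂ the anode: E°cell = +1.48 − (+0.00) = +1.48 V, n = 2.
Overall: 2 Mn³⁺(aq) + H₂(g) → 2 Mn²⁺(aq) + 2 H⁺(aq)
Q = [Mn²⁺]^2·[H⁺]^2 / ([Mn³⁺]^2·P(H₂)); log Q = -2.555.
E = E° − (0.0592/n) log Q = +1.48 − (0.0592/2)(-2.555) = +1.556 V.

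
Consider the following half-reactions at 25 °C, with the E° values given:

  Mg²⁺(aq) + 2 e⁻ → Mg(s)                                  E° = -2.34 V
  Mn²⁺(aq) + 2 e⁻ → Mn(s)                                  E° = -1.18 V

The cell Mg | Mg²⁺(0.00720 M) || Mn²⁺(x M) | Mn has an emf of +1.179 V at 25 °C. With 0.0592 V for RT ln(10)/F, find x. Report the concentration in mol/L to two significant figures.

Mn²⁺/Mn is the cathode, Mg²⁺/Mg the anode: E°cell = +1.16 V, n = 2.
Overall reaction: Mn²⁺(aq) + Mg(s) → Mn(s) + Mg²⁺(aq); Q = [Mg²⁺]^1/[Mn²⁺]^1.
From E = E° − (0.0592/n) log Q: log Q = (E° − E)·n/0.0592 = (+1.16 − (+1.179))·2/0.0592 = -0.6419.
So 1·log[Mn²⁺] = 1·log(0.0072) − log Q = -2.1427 − (-0.6419) = -1.5008; [Mn²⁺] = 10^(-1.5008) ≈ 0.032 M.

0.032 M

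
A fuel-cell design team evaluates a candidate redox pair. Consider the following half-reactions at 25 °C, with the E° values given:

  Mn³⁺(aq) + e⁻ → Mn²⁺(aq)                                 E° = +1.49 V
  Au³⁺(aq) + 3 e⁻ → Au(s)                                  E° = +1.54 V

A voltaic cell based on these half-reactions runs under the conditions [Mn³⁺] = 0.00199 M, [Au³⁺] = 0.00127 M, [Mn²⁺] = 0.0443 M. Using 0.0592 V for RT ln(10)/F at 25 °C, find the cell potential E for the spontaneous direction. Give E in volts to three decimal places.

Au³⁺/Au is the cathode (higher E°), Mn³⁺/Mn²⁺ the anode: E°cell = +1.54 − (+1.49) = +0.05 V, n = 3.
Overall: Au³⁺(aq) + 3 Mn²⁺(aq) → Au(s) + 3 Mn³⁺(aq)
Q = [Mn³⁺]^3 / ([Au³⁺]·[Mn²⁺]^3); log Q = -1.146.
E = E° − (0.0592/n) log Q = +0.05 − (0.0592/3)(-1.146) = +0.073 V.

+0.073 V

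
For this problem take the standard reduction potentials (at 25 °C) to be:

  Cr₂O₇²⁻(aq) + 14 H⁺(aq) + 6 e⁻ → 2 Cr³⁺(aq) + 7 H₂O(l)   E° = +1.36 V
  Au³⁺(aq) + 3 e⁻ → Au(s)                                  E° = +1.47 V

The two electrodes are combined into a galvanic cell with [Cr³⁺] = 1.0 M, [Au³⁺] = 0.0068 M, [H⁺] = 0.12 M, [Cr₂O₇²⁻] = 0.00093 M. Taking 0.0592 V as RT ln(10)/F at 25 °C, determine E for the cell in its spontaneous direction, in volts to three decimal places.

Au³⁺/Au is the cathode (higher E°), Cr₂O₇²⁻/Cr³⁺ the anode: E°cell = +1.47 − (+1.36) = +0.11 V, n = 6.
Overall: 2 Au³⁺(aq) + 2 Cr³⁺(aq) + 7 H₂O(l) → 2 Au(s) + Cr₂O₇²⁻(aq) + 14 H⁺(aq)
Q = [Cr₂O₇²⁻]·[H⁺]^14 / ([Au³⁺]^2·[Cr³⁺]^2); log Q = -11.588.
E = E° − (0.0592/n) log Q = +0.11 − (0.0592/6)(-11.588) = +0.224 V.

+0.224 V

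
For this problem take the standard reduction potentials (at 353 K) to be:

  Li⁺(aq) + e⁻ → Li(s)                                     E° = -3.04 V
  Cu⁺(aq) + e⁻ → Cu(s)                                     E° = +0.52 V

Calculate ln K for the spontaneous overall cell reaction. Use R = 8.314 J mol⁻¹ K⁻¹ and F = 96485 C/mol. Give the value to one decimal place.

Cathode: Cu⁺/Cu; anode: Li⁺/Li. E°cell = (+0.52) − (-3.04) = +3.56 V, with n = 1.
ΔG° = −nFE° = −RT ln K, so ln K = nFE°/(RT) = (1)(96485)(+3.56) / ((8.314)(353)) = 117.038.

117.0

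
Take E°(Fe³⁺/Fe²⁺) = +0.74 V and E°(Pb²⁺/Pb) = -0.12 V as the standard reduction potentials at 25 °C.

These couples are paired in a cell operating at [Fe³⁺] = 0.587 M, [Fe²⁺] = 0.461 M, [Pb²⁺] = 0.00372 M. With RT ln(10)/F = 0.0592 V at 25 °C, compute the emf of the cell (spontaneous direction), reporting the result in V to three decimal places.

+0.938 V

Fe³⁺/Fe²⁺ is the cathode (higher E°), Pb²⁺/Pb the anode: E°cell = +0.74 − (-0.12) = +0.86 V, n = 2.
Overall: 2 Fe³⁺(aq) + Pb(s) → 2 Fe²⁺(aq) + Pb²⁺(aq)
Q = [Fe²⁺]^2·[Pb²⁺] / ([Fe³⁺]^2); log Q = -2.639.
E = E° − (0.0592/n) log Q = +0.86 − (0.0592/2)(-2.639) = +0.938 V.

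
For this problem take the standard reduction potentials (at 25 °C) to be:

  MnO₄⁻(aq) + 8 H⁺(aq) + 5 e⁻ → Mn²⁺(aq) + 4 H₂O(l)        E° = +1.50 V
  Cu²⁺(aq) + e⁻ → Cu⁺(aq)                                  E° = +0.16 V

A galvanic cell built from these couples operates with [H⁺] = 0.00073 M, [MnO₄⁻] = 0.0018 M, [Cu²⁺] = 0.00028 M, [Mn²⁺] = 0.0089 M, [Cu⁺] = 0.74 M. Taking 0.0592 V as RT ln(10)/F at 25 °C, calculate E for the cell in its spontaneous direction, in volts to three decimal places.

+1.237 V

MnO₄⁻/Mn²⁺ is the cathode (higher E°), Cu²⁺/Cu⁺ the anode: E°cell = +1.50 − (+0.16) = +1.34 V, n = 5.
Overall: MnO₄⁻(aq) + 8 H⁺(aq) + 5 Cu⁺(aq) → Mn²⁺(aq) + 4 H₂O(l) + 5 Cu²⁺(aq)
Q = [Mn²⁺]·[Cu²⁺]^5 / ([MnO₄⁻]·[H⁺]^8·[Cu⁺]^5); log Q = 8.677.
E = E° − (0.0592/n) log Q = +1.34 − (0.0592/5)(8.677) = +1.237 V.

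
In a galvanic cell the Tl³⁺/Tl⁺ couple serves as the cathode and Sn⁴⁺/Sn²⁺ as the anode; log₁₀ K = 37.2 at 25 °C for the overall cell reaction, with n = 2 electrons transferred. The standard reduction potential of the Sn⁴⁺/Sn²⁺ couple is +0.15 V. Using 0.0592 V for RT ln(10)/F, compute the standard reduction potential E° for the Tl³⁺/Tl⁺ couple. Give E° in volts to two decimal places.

E°cell = (0.0592/n)·log K = (0.0592/2)(37.2) = +1.101 V.
Since Tl³⁺/Tl⁺ is the cathode and Sn⁴⁺/Sn²⁺ the anode, E°cell = E°(Tl³⁺/Tl⁺) − E°(Sn⁴⁺/Sn²⁺).
So E°(Tl³⁺/Tl⁺) = E°cell + E°(Sn⁴⁺/Sn²⁺) = +1.101 + (+0.15) = +1.25 V.

+1.25 V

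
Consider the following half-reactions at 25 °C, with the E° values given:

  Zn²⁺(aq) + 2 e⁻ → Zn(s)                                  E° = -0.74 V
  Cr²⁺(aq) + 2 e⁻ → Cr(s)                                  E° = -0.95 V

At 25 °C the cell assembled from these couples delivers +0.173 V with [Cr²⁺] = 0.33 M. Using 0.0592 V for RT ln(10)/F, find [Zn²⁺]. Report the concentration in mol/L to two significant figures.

0.019 M

Zn²⁺/Zn is the cathode, Cr²⁺/Cr the anode: E°cell = +0.21 V, n = 2.
Overall reaction: Zn²⁺(aq) + Cr(s) → Zn(s) + Cr²⁺(aq); Q = [Cr²⁺]^1/[Zn²⁺]^1.
From E = E° − (0.0592/n) log Q: log Q = (E° − E)·n/0.0592 = (+0.21 − (+0.173))·2/0.0592 = 1.2500.
So 1·log[Zn²⁺] = 1·log(0.33) − log Q = -0.4815 − (1.2500) = -1.7315; [Zn²⁺] = 10^(-1.7315) ≈ 0.019 M.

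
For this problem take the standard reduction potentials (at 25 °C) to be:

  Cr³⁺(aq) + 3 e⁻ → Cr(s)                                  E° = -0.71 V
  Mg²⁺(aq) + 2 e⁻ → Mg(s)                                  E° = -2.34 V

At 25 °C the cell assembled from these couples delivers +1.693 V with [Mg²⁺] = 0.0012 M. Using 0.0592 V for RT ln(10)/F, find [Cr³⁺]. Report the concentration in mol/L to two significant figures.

Cr³⁺/Cr is the cathode, Mg²⁺/Mg the anode: E°cell = +1.63 V, n = 6.
Overall reaction: 2 Cr³⁺(aq) + 3 Mg(s) → 2 Cr(s) + 3 Mg²⁺(aq); Q = [Mg²⁺]^3/[Cr³⁺]^2.
From E = E° − (0.0592/n) log Q: log Q = (E° − E)·n/0.0592 = (+1.63 − (+1.693))·6/0.0592 = -6.3851.
So 2·log[Cr³⁺] = 3·log(0.0012) − log Q = -8.7625 − (-6.3851) = -2.3774; log[Cr³⁺] = -2.3774 / 2 = -1.1887; [Cr³⁺] = 10^(-1.1887) ≈ 0.065 M.

0.065 M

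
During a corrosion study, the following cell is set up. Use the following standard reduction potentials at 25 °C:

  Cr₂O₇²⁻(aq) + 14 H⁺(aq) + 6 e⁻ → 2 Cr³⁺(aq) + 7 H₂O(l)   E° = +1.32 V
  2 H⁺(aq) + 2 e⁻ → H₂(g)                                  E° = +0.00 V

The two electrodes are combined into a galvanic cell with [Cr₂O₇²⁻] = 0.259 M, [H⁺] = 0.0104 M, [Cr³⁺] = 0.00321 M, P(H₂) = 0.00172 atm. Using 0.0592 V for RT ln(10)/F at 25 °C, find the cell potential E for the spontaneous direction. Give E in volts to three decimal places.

Cr₂O₇²⁻/Cr³⁺ is the cathode (higher E°), H⁺/H₂ the anode: E°cell = +1.32 − (+0.00) = +1.32 V, n = 6.
Overall: Cr₂O₇²⁻(aq) + 8 H⁺(aq) + 3 H₂(g) → 2 Cr³⁺(aq) + 7 H₂O(l)
Q = [Cr³⁺]^2 / ([Cr₂O₇²⁻]·[H⁺]^8·P(H₂)^3); log Q = 19.757.
E = E° − (0.0592/n) log Q = +1.32 − (0.0592/6)(19.757) = +1.125 V.

+1.125 V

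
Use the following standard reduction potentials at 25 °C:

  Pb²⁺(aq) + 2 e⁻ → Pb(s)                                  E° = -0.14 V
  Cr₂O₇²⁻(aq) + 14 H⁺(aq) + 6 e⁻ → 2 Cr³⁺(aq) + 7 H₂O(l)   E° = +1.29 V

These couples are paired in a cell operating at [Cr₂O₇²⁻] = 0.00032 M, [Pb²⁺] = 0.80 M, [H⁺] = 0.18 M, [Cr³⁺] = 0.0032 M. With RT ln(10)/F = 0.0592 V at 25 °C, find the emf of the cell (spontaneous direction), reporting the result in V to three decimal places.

+1.345 V

Cr₂O₇²⁻/Cr³⁺ is the cathode (higher E°), Pb²⁺/Pb the anode: E°cell = +1.29 − (-0.14) = +1.43 V, n = 6.
Overall: Cr₂O₇²⁻(aq) + 14 H⁺(aq) + 3 Pb(s) → 2 Cr³⁺(aq) + 7 H₂O(l) + 3 Pb²⁺(aq)
Q = [Cr³⁺]^2·[Pb²⁺]^3 / ([Cr₂O₇²⁻]·[H⁺]^14); log Q = 8.641.
E = E° − (0.0592/n) log Q = +1.43 − (0.0592/6)(8.641) = +1.345 V.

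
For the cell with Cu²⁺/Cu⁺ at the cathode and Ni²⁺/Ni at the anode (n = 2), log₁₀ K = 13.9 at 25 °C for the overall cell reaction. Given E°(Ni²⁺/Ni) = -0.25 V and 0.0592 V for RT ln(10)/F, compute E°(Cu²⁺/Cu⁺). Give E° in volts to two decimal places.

E°cell = (0.0592/n)·log K = (0.0592/2)(13.9) = +0.411 V.
Since Cu²⁺/Cu⁺ is the cathode and Ni²⁺/Ni the anode, E°cell = E°(Cu²⁺/Cu⁺) − E°(Ni²⁺/Ni).
So E°(Cu²⁺/Cu⁺) = E°cell + E°(Ni²⁺/Ni) = +0.411 + (-0.25) = +0.16 V.

+0.16 V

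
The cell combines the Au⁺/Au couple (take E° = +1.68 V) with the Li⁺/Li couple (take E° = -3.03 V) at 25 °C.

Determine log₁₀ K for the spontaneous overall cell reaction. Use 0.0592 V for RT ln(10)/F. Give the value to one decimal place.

79.6

Cathode: Au⁺/Au; anode: Li⁺/Li. E°cell = +4.71 V, n = 1.
log K = nE°cell / 0.0592 = (1)(+4.71) / 0.0592 = 79.6.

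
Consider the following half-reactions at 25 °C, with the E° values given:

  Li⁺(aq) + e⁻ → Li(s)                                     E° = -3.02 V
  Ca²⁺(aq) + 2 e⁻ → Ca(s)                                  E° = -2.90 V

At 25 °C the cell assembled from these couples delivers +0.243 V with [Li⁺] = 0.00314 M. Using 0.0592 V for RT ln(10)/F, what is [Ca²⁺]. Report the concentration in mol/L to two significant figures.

0.14 M

Ca²⁺/Ca is the cathode, Li⁺/Li the anode: E°cell = +0.12 V, n = 2.
Overall reaction: Ca²⁺(aq) + 2 Li(s) → Ca(s) + 2 Li⁺(aq); Q = [Li⁺]^2/[Ca²⁺]^1.
From E = E° − (0.0592/n) log Q: log Q = (E° − E)·n/0.0592 = (+0.12 − (+0.243))·2/0.0592 = -4.1554.
So 1·log[Ca²⁺] = 2·log(0.00314) − log Q = -5.0061 − (-4.1554) = -0.8507; [Ca²⁺] = 10^(-0.8507) ≈ 0.14 M.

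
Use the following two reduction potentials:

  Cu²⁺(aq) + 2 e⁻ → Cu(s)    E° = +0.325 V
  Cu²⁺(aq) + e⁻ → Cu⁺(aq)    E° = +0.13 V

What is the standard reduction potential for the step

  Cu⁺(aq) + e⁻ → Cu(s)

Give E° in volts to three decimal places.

Sequential free energies add, so n₃E°₃ = n₁E°₁ + n₂E°₂.
With n₃ = 2, and the known step contributing 1×(+0.13) V, the unknown satisfies 1·E° = 2×(+0.325) − 1×(+0.13) = +0.520.
E° = +0.520 / 1 = +0.520 V.

+0.520 V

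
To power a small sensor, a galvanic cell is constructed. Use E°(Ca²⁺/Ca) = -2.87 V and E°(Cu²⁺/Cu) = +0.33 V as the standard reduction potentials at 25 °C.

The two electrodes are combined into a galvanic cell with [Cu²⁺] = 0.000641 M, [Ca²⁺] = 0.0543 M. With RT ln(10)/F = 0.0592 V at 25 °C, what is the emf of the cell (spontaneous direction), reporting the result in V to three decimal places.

Cu²⁺/Cu is the cathode (higher E°), Ca²⁺/Ca the anode: E°cell = +0.33 − (-2.87) = +3.20 V, n = 2.
Overall: Cu²⁺(aq) + Ca(s) → Cu(s) + Ca²⁺(aq)
Q = [Ca²⁺] / ([Cu²⁺]); log Q = 1.928.
E = E° − (0.0592/n) log Q = +3.20 − (0.0592/2)(1.928) = +3.143 V.

+3.143 V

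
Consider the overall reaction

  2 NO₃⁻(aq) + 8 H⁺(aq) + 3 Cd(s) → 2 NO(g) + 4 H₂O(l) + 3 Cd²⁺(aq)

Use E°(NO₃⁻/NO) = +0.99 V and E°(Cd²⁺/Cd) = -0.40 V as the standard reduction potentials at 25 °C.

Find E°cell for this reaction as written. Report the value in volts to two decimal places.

The NO₃⁻/NO couple has the higher reduction potential, so it is the cathode; Cd²⁺/Cd is oxidised at the anode.
E°cell = E°(cathode) − E°(anode) = (+0.99) − (-0.40) = +1.39 V.

+1.39 V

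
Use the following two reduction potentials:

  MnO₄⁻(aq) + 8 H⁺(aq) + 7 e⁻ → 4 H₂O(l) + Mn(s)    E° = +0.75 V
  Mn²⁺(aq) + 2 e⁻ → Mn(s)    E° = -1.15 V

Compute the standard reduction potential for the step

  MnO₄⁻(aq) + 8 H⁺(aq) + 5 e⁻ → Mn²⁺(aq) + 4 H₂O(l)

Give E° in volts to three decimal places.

Sequential free energies add, so n₃E°₃ = n₁E°₁ + n₂E°₂.
With n₃ = 7, and the known step contributing 2×(-1.15) V, the unknown satisfies 5·E° = 7×(+0.75) − 2×(-1.15) = +7.550.
E° = +7.550 / 5 = +1.510 V.

+1.510 V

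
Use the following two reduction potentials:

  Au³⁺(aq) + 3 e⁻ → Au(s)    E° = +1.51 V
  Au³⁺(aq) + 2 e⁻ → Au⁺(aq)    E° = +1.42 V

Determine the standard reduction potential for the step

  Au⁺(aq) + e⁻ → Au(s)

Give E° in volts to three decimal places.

Sequential free energies add, so n₃E°₃ = n₁E°₁ + n₂E°₂.
With n₃ = 3, and the known step contributing 2×(+1.42) V, the unknown satisfies 1·E° = 3×(+1.51) − 2×(+1.42) = +1.690.
E° = +1.690 / 1 = +1.690 V.

+1.690 V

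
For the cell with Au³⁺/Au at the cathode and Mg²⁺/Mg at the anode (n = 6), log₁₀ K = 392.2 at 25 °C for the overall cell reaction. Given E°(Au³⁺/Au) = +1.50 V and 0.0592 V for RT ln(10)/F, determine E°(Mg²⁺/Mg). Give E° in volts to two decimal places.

E°cell = (0.0592/n)·log K = (0.0592/6)(392.2) = +3.870 V.
Since Au³⁺/Au is the cathode and Mg²⁺/Mg the anode, E°cell = E°(Au³⁺/Au) − E°(Mg²⁺/Mg).
So E°(Mg²⁺/Mg) = E°(Au³⁺/Au) − E°cell = (+1.50) − (+3.870) = -2.37 V.

-2.37 V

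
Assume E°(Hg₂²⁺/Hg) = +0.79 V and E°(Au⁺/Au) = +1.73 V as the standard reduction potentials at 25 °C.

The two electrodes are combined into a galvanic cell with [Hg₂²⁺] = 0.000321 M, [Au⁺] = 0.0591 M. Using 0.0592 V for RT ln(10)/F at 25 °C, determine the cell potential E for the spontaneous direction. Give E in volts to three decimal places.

+0.971 V

Au⁺/Au is the cathode (higher E°), Hg₂²⁺/Hg the anode: E°cell = +1.73 − (+0.79) = +0.94 V, n = 2.
Overall: 2 Au⁺(aq) + 2 Hg(l) → 2 Au(s) + Hg₂²⁺(aq)
Q = [Hg₂²⁺] / ([Au⁺]^2); log Q = -1.037.
E = E° − (0.0592/n) log Q = +0.94 − (0.0592/2)(-1.037) = +0.971 V.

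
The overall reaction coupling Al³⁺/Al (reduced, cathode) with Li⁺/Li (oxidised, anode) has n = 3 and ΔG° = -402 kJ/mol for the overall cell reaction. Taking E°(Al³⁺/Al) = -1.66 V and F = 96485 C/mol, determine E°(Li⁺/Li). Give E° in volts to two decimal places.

E°cell = −ΔG°/(nF) = −(-402×10³)/((3)(96485)) = +1.389 V.
Since Al³⁺/Al is the cathode and Li⁺/Li the anode, E°cell = E°(Al³⁺/Al) − E°(Li⁺/Li).
So E°(Li⁺/Li) = E°(Al³⁺/Al) − E°cell = (-1.66) − (+1.389) = -3.05 V.

-3.05 V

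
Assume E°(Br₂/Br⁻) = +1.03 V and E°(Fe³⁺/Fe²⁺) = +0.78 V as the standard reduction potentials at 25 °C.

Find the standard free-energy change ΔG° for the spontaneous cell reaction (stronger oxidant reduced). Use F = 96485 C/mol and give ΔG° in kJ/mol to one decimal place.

Br₂/Br⁻ (E° = +1.03 V) is the cathode; Fe³⁺/Fe²⁺ (E° = +0.78 V) is the anode, so E°cell = +0.25 V.
Balancing electrons gives n = 2 (lcm of 2 and 1).
ΔG° = −nFE° = −(2)(96485)(+0.25) = -48,242 J = -48.2 kJ/mol.

-48.2 kJ/mol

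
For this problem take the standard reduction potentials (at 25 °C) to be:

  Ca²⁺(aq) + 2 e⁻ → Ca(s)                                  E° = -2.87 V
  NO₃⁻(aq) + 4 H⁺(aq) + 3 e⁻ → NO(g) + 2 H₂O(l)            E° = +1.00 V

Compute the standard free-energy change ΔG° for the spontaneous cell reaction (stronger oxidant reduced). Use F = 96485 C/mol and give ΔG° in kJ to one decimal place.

-2240.4 kJ

NO₃⁻/NO (E° = +1.00 V) is the cathode; Ca²⁺/Ca (E° = -2.87 V) is the anode, so E°cell = +3.87 V.
Balancing electrons gives n = 6 (lcm of 3 and 2).
ΔG° = −nFE° = −(6)(96485)(+3.87) = -2,240,382 J = -2240.4 kJ.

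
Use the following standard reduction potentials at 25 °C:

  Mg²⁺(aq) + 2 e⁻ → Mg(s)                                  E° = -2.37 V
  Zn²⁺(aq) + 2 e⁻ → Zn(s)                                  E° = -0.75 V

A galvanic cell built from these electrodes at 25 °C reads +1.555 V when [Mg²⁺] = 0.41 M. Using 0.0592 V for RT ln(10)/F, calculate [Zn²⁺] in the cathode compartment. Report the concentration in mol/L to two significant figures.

Zn²⁺/Zn is the cathode, Mg²⁺/Mg the anode: E°cell = +1.62 V, n = 2.
Overall reaction: Zn²⁺(aq) + Mg(s) → Zn(s) + Mg²⁺(aq); Q = [Mg²⁺]^1/[Zn²⁺]^1.
From E = E° − (0.0592/n) log Q: log Q = (E° − E)·n/0.0592 = (+1.62 − (+1.555))·2/0.0592 = 2.1959.
So 1·log[Zn²⁺] = 1·log(0.41) − log Q = -0.3872 − (2.1959) = -2.5831; [Zn²⁺] = 10^(-2.5831) ≈ 0.0026 M.

0.0026 M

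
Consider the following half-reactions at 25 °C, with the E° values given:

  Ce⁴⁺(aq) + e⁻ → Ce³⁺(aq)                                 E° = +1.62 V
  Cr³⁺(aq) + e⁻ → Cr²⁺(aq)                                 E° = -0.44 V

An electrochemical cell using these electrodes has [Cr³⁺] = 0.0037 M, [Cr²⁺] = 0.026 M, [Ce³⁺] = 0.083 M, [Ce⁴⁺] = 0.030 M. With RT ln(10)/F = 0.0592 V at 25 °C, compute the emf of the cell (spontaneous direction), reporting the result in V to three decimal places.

+2.084 V

Ce⁴⁺/Ce³⁺ is the cathode (higher E°), Cr³⁺/Cr²⁺ the anode: E°cell = +1.62 − (-0.44) = +2.06 V, n = 1.
Overall: Ce⁴⁺(aq) + Cr²⁺(aq) → Ce³⁺(aq) + Cr³⁺(aq)
Q = [Ce³⁺]·[Cr³⁺] / ([Ce⁴⁺]·[Cr²⁺]); log Q = -0.405.
E = E° − (0.0592/n) log Q = +2.06 − (0.0592/1)(-0.405) = +2.084 V.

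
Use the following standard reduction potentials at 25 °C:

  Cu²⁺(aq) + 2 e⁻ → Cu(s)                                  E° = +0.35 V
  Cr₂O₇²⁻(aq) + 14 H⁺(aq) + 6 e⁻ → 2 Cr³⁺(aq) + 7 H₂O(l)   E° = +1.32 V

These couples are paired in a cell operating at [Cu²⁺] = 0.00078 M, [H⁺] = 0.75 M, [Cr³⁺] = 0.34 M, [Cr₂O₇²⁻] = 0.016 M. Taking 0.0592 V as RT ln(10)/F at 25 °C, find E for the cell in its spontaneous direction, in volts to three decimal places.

+1.036 V

Cr₂O₇²⁻/Cr³⁺ is the cathode (higher E°), Cu²⁺/Cu the anode: E°cell = +1.32 − (+0.35) = +0.97 V, n = 6.
Overall: Cr₂O₇²⁻(aq) + 14 H⁺(aq) + 3 Cu(s) → 2 Cr³⁺(aq) + 7 H₂O(l) + 3 Cu²⁺(aq)
Q = [Cr³⁺]^2·[Cu²⁺]^3 / ([Cr₂O₇²⁻]·[H⁺]^14); log Q = -6.716.
E = E° − (0.0592/n) log Q = +0.97 − (0.0592/6)(-6.716) = +1.036 V.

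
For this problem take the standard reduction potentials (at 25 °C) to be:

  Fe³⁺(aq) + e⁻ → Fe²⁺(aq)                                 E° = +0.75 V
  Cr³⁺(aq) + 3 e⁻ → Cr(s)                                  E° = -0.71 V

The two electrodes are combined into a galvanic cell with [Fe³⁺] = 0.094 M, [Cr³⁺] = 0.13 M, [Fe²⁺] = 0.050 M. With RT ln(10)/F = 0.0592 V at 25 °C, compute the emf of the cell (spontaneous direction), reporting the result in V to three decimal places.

+1.494 V

Fe³⁺/Fe²⁺ is the cathode (higher E°), Cr³⁺/Cr the anode: E°cell = +0.75 − (-0.71) = +1.46 V, n = 3.
Overall: 3 Fe³⁺(aq) + Cr(s) → 3 Fe²⁺(aq) + Cr³⁺(aq)
Q = [Fe²⁺]^3·[Cr³⁺] / ([Fe³⁺]^3); log Q = -1.709.
E = E° − (0.0592/n) log Q = +1.46 − (0.0592/3)(-1.709) = +1.494 V.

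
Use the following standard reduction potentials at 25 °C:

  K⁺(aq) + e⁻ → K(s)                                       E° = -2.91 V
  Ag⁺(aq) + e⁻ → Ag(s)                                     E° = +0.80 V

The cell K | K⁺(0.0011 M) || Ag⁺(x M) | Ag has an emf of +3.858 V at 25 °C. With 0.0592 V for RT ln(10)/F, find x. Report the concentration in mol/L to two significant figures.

Ag⁺/Ag is the cathode, K⁺/K the anode: E°cell = +3.71 V, n = 1.
Overall reaction: Ag⁺(aq) + K(s) → Ag(s) + K⁺(aq); Q = [K⁺]^1/[Ag⁺]^1.
From E = E° − (0.0592/n) log Q: log Q = (E° − E)·n/0.0592 = (+3.71 − (+3.858))·1/0.0592 = -2.5000.
So 1·log[Ag⁺] = 1·log(0.0011) − log Q = -2.9586 − (-2.5000) = -0.4586; [Ag⁺] = 10^(-0.4586) ≈ 0.35 M.

0.35 M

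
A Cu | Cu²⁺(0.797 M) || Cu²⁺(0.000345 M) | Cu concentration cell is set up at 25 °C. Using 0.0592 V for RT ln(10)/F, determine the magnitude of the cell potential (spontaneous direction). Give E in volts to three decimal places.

For a concentration cell E°cell = 0. The 0.797 M side is the cathode (reduction is favoured where [Cu²⁺] is higher).
With n = 2, E = −(0.0592/2) log([Cu²⁺]ₐₙ/[Cu²⁺]꜀ₐₜ) = −(0.0592/2) log(0.000345/0.797) = −(0.0592/2)(-3.364) = +0.100 V.

+0.100 V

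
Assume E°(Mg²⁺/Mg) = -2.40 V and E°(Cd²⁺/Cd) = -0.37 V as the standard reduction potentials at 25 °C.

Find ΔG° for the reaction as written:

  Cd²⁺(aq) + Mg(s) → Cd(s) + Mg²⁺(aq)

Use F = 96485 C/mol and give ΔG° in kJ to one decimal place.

-391.7 kJ

As written, Cd²⁺/Cd is reduced (cathode) and Mg²⁺/Mg is oxidised (anode), so E°cell = (-0.37) − (-2.40) = +2.03 V.
Balancing electrons gives n = 2.
ΔG° = −nFE° = −(2)(96485)(+2.03) = -391,729 J = -391.7 kJ.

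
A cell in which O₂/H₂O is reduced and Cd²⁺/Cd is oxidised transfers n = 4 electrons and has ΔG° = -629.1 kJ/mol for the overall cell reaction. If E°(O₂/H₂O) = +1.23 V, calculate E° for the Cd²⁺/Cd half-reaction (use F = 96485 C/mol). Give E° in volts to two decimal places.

E°cell = −ΔG°/(nF) = −(-629.1×10³)/((4)(96485)) = +1.630 V.
Since O₂/H₂O is the cathode and Cd²⁺/Cd the anode, E°cell = E°(O₂/H₂O) − E°(Cd²⁺/Cd).
So E°(Cd²⁺/Cd) = E°(O₂/H₂O) − E°cell = (+1.23) − (+1.630) = -0.40 V.

-0.40 V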